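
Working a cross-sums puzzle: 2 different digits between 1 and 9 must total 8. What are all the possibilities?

{1,7}; {2,6}; {3,5}

2 distinct digits from 1–9 sum between 3 and 17.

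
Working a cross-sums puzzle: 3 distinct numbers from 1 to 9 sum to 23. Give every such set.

{6,8,9}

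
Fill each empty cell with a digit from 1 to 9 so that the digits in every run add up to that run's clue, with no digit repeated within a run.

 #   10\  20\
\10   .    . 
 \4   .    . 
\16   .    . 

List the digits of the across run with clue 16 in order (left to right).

7, 9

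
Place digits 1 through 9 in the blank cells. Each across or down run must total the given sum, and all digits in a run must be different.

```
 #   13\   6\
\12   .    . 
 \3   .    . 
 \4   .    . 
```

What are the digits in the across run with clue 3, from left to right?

3 in 2 cells must be {1,2}; 4 in 2 cells must be {1,3}; 6 in 3 cells must be {1,2,3}.
The 12 across and the 6 down share only 3, so R1C2 = 3.
Given what's placed, R3C2 must be 1 to fit the 4 across and 6 down.
R1C1 = 12 − 3 = 9 completes the 12 across.
R2C1 = 1: the only remaining digit allowed by both the 3 across and the 13 down.
R2C2 = 3 − 1 = 2 completes the 3 across.
R3C1 = 4 − 1 = 3 completes the 4 across.

1 2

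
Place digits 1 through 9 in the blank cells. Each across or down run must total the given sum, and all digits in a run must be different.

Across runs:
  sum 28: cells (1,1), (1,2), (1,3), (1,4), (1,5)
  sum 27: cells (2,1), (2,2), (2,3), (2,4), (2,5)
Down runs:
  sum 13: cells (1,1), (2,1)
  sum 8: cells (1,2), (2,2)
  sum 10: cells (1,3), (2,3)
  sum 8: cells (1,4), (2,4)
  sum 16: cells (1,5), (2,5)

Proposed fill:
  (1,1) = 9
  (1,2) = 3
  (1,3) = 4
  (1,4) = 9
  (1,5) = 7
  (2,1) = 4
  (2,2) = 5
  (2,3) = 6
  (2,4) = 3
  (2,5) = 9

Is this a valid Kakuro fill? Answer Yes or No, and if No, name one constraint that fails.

No — the across run (1,1)–(1,5) sums to 32, not 28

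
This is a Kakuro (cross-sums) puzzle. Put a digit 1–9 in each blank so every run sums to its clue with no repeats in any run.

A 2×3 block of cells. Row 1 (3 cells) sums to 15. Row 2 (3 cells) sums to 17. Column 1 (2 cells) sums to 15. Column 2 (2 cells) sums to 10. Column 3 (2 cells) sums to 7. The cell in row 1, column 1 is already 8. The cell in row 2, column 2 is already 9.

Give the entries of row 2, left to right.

7 9 1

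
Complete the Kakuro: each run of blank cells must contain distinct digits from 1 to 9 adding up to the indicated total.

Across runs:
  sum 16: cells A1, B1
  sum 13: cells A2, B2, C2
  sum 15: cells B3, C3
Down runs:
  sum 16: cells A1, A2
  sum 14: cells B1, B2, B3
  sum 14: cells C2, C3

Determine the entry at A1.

16 in 2 cells must be {7,9}.
Nothing is forced directly, so branch on A1, whose candidates are 7 or 9. If A1 = 7: that forces B1 = 9, A2 = 9, after which C2 would have to be in {1,3} for the 13 across but in {5,6,8,9} for the 14 down — contradiction. So A1 = 9.
B1 = 16 − 9 = 7 completes the 16 across.
A2 = 16 − 9 = 7 completes the 16 down.
C2 = 5: the only remaining digit allowed by both the 13 across and the 14 down.
B3 = 6: the only remaining digit allowed by both the 15 across and the 14 down.
C3 = 15 − 6 = 9 completes the 15 across.
B2 = 13 − 12 = 1 completes the 13 across.

9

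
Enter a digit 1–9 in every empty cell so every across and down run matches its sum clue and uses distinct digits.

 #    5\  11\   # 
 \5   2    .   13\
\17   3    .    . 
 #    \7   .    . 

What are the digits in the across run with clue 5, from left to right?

R1C2 = 5 − 2 = 3 completes the 5 across.
R2C2 = 6: the only remaining digit allowed by both the 17 across and the 11 down.
R2C3 = 17 − 9 = 8 completes the 17 across.
R3C2 = 11 − 9 = 2 completes the 11 down.
R3C3 = 7 − 2 = 5 completes the 7 across.

2 3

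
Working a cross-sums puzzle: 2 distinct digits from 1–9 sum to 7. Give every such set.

{1,6}; {2,5}; {3,4}

2 distinct digits from 1–9 sum between 3 and 17.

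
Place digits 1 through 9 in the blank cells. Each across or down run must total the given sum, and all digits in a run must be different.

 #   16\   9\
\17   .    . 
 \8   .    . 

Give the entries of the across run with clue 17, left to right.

9 8

17 in 2 cells must be {8,9}; 16 in 2 cells must be {7,9}.
The 17 across and the 16 down share only 9, so R1C1 = 9.
R1C2 = 17 − 9 = 8 completes the 17 across.
R2C1 = 16 − 9 = 7 completes the 16 down.
R2C2 = 8 − 7 = 1 completes the 8 across.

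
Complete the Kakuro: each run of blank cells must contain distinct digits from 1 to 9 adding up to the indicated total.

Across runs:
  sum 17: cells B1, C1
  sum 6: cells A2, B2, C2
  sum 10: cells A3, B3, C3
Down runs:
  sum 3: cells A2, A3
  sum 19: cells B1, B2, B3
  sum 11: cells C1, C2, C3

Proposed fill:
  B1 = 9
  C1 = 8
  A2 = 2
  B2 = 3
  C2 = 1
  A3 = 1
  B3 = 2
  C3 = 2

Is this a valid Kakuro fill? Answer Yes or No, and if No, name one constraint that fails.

No — the down run B1–B3 sums to 14, not 19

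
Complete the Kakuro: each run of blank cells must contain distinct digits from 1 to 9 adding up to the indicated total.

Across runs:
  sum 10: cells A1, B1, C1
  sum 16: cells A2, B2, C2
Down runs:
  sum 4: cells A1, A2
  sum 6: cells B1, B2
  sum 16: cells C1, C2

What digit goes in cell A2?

4 in 2 cells must be {1,3}; 16 in 2 cells must be {7,9}.
The 10 across and the 16 down share only 7, so C1 = 7.
C2 = 16 − 7 = 9 completes the 16 down.
Given what's placed, A1 must be 1 to fit the 10 across and 4 down.
B1 = 10 − 8 = 2 completes the 10 across.
A2 = 4 − 1 = 3 completes the 4 down.
B2 = 16 − 12 = 4 completes the 16 across.

3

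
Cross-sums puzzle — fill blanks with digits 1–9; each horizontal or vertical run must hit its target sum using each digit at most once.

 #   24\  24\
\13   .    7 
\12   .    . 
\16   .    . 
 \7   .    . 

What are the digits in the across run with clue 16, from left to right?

7 9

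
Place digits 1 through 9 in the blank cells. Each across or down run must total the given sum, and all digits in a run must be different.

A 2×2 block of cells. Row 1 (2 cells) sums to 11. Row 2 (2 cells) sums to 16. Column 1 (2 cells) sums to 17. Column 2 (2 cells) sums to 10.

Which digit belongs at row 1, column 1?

16 in 2 cells must be {7,9}; 17 in 2 cells must be {8,9}.
The 16 across and the 17 down share only 9, so (2,1) = 9.
(2,2) = 16 − 9 = 7 completes the 16 across.
(1,1) = 17 − 9 = 8 completes the 17 down.
(1,2) = 11 − 8 = 3 completes the 11 across.

8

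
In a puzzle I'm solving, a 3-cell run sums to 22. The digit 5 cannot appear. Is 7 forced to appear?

Yes

The only way to make 22 from 3 distinct digits under that restriction is {6,7,9}, which contains 7.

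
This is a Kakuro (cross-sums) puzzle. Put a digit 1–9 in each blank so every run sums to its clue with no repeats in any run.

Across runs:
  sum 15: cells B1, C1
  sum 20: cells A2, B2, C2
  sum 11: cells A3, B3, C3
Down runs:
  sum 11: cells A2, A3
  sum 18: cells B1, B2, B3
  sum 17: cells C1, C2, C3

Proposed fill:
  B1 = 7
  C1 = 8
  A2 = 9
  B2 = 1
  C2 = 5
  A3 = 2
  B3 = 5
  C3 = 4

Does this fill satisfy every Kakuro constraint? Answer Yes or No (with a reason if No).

No — the down run B1–B3 sums to 13, not 18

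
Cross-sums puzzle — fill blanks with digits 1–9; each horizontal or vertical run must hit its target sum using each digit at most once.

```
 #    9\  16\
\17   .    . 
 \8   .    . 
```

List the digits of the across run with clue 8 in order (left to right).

1 7

17 in 2 cells must be {8,9}; 16 in 2 cells must be {7,9}.
The 17 across and the 9 down share only 8, so R1C1 = 8.
R1C2 = 17 − 8 = 9 completes the 17 across.
R2C1 = 9 − 8 = 1 completes the 9 down.
R2C2 = 8 − 1 = 7 completes the 8 across.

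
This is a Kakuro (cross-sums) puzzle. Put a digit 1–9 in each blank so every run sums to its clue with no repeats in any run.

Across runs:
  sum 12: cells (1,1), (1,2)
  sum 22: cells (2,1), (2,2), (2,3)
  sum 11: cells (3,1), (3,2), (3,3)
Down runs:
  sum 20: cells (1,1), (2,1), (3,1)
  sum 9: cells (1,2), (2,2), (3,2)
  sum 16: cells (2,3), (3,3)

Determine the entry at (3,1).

3

16 in 2 cells must be {7,9}.
Only 7 fits (3,3) under both its across sum 11 and down sum 16.
(2,3) = 16 − 7 = 9 completes the 16 down.
Given what's placed, (3,1) must be 3 to fit the 11 across and 20 down.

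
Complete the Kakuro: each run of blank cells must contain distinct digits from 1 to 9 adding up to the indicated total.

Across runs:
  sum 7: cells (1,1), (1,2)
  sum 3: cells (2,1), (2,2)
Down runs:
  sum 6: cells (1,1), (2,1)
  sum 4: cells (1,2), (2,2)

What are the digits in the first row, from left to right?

3 in 2 cells must be {1,2}; 4 in 2 cells must be {1,3}.
The 3 across and the 4 down share only 1, so (2,2) = 1.
(1,2) = 4 − 1 = 3 completes the 4 down.
(2,1) = 3 − 1 = 2 completes the 3 across.
(1,1) = 7 − 3 = 4 completes the 7 across.

4, 3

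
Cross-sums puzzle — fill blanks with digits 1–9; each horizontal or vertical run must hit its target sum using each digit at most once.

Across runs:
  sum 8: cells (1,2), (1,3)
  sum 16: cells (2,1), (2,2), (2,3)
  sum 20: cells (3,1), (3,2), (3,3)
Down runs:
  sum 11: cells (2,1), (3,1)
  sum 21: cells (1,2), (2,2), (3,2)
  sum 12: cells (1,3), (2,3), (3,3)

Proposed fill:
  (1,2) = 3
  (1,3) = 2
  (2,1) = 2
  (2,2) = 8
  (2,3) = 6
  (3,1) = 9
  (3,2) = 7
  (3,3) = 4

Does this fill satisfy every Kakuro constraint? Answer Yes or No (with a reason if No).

No — the down run (1,2)–(3,2) sums to 18, not 21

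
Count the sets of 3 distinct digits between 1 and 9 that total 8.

3 distinct digits from 1–9 sum between 6 and 24.
Enumerating: {1,2,5}, {1,3,4}.

2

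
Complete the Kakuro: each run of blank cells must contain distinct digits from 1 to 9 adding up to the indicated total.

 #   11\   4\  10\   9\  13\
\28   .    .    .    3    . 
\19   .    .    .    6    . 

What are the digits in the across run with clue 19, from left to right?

4 in 2 cells must be {1,3}.
Given what's placed, R1C2 must be 1 to fit the 28 across and 4 down.
R2C2 = 4 − 1 = 3 completes the 4 down.
Nothing is forced directly, so branch on R1C1, whose candidates are 7 or 8 or 9. If R1C1 = 8: then R2C1 would have to be in {1,2,4,5,7} for the 19 across but in {3} for the 11 down — contradiction. If R1C1 = 9: that forces R2C1 = 2, R2C5 = 7, after which R1C5 would have to be in {7,8} for the 28 across but in {6} for the 13 down — contradiction. So R1C1 = 7.
R2C1 = 11 − 7 = 4 completes the 11 down.
Given what's placed, R2C3 must be 1 to fit the 19 across and 10 down.
R2C5 = 19 − 14 = 5 completes the 19 across.

4 3 1 6 5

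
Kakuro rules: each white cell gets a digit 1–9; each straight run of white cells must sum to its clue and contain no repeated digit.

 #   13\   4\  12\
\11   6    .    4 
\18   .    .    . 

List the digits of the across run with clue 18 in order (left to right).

7 3 8

4 in 2 cells must be {1,3}.
R1C2 = 11 − 10 = 1 completes the 11 across.
R2C1 = 13 − 6 = 7 completes the 13 down.
R2C2 = 4 − 1 = 3 completes the 4 down.
R2C3 = 18 − 10 = 8 completes the 18 across.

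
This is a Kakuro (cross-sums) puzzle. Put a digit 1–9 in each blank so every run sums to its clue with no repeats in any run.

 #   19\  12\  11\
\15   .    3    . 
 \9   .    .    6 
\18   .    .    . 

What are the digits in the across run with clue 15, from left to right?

8 3 4

R1C3 = 4: the only remaining digit allowed by both the 15 across and the 11 down.
Given what's placed, R2C1 must be 2 to fit the 9 across and 19 down.
R2C2 = 9 − 8 = 1 completes the 9 across.
R3C2 = 12 − 4 = 8 completes the 12 down.
R3C3 = 11 − 10 = 1 completes the 11 down.
R1C1 = 15 − 7 = 8 completes the 15 across.
R3C1 = 18 − 9 = 9 completes the 18 across.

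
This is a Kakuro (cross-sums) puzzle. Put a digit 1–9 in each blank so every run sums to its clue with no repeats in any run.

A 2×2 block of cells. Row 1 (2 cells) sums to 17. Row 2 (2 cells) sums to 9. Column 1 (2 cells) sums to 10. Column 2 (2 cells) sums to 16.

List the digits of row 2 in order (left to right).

2 7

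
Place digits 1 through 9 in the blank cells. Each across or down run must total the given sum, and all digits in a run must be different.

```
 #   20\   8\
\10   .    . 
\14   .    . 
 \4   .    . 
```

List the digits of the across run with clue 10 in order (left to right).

8, 2

4 in 2 cells must be {1,3}.
The 14 across and the 8 down share only 5, so R2C2 = 5.
The 4 across and the 20 down share only 3, so R3C1 = 3.
R3C2 = 4 − 3 = 1 completes the 4 across.
R1C2 = 8 − 6 = 2 completes the 8 down.
R2C1 = 14 − 5 = 9 completes the 14 across.
R1C1 = 10 − 2 = 8 completes the 10 across.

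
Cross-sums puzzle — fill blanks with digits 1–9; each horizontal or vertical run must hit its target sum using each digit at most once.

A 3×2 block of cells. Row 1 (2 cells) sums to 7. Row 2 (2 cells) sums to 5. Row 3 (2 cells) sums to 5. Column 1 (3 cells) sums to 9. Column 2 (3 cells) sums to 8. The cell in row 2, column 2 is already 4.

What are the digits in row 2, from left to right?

(2,1) = 5 − 4 = 1 completes the 5 across.
Nothing is forced directly, so branch on (1,2), whose candidates are 1 or 3. If (1,2) = 3: then (1,1) would have to be in {4} for the 7 across but in {2,3,5,6} for the 9 down — contradiction. So (1,2) = 1.
(1,1) = 7 − 1 = 6 completes the 7 across.
(3,1) = 9 − 7 = 2 completes the 9 down.
(3,2) = 5 − 2 = 3 completes the 5 across.

1, 4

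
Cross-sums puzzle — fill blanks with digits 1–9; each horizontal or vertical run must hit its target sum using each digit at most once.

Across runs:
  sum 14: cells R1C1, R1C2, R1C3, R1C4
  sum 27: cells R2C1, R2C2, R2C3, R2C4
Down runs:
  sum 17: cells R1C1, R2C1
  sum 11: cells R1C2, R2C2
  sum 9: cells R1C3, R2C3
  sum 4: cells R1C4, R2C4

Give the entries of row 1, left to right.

17 in 2 cells must be {8,9}; 4 in 2 cells must be {1,3}.
Only 8 fits R1C1 under both its across sum 14 and down sum 17.
R2C1 = 17 − 8 = 9 completes the 17 down.
Given what's placed, R2C4 must be 3 to fit the 27 across and 4 down.
R1C4 = 4 − 3 = 1 completes the 4 down.
No cell is forced outright now. R2C2 can only be 7 or 8 (the digits allowed by both its 27 across and its 11 down). If R2C2 = 7: then R1C2 would have to be in {2,3} for the 14 across but in {4} for the 11 down — contradiction. So R2C2 = 8.
R1C2 = 11 − 8 = 3 completes the 11 down.
R1C3 = 14 − 12 = 2 completes the 14 across.

8 3 2 1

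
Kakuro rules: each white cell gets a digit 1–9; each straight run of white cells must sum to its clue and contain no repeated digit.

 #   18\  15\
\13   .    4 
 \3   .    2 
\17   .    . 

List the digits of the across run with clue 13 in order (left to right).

3 in 2 cells must be {1,2}; 17 in 2 cells must be {8,9}.
R1C1 = 13 − 4 = 9 completes the 13 across.
R2C1 = 3 − 2 = 1 completes the 3 across.
R3C1 = 18 − 10 = 8 completes the 18 down.
R3C2 = 17 − 8 = 9 completes the 17 across.

9 4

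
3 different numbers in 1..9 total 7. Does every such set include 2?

Yes

The only way to make 7 from 3 distinct digits is {1,2,4}, which contains 2.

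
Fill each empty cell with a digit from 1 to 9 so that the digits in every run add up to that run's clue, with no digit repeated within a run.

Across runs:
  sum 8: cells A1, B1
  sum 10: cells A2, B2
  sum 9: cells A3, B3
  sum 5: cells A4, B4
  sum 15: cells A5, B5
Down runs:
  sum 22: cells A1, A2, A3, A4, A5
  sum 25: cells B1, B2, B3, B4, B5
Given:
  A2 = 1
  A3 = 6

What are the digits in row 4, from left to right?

4 1

B2 = 10 − 1 = 9 completes the 10 across.
B3 = 9 − 6 = 3 completes the 9 across.
Nothing is forced directly, so branch on A5, whose candidates are 7 or 8 or 9. If A5 = 7: that forces A4 = 3, B4 = 2, after which B5 would have to be in {8} for the 15 across but in {4,5,6,7} for the 25 down — contradiction. If A5 = 9: that forces A1 = 2, B1 = 6, A4 = 4, after which B4 would have to be in {1} for the 5 across but in {2,5} for the 25 down — contradiction. So A5 = 8.
B5 = 15 − 8 = 7 completes the 15 across.
No cell is forced outright now. A1 can only be 2 or 3 or 5 (the digits allowed by both its 8 across and its 22 down). If A1 = 2: then B1 would have to be in {6} for the 8 across but in {1,2,4,5} for the 25 down — contradiction. If A1 = 5: then B1 would have to be in {3} for the 8 across but in {1,2,4,5} for the 25 down — contradiction. So A1 = 3.
B1 = 8 − 3 = 5 completes the 8 across.
A4 = 22 − 18 = 4 completes the 22 down.
B4 = 5 − 4 = 1 completes the 5 across.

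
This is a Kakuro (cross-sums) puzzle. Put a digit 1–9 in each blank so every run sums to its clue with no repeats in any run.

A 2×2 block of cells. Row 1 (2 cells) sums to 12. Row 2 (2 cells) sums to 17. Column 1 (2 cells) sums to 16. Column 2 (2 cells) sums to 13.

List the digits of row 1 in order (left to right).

17 in 2 cells must be {8,9}; 16 in 2 cells must be {7,9}.
The 17 across and the 16 down share only 9, so (2,1) = 9.
(2,2) = 17 − 9 = 8 completes the 17 across.
(1,1) = 16 − 9 = 7 completes the 16 down.
(1,2) = 12 − 7 = 5 completes the 12 across.

7, 5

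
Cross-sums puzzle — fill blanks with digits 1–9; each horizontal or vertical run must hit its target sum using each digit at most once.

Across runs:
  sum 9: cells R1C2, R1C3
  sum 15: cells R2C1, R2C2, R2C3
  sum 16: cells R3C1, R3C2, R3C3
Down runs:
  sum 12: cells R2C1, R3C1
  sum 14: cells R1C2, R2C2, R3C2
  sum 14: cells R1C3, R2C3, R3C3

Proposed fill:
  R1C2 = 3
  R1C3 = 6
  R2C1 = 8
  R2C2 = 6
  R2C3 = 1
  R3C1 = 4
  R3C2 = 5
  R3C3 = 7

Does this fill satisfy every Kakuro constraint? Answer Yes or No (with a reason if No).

Yes

Across: 3+6=9; 8+6+1=15; 4+5+7=16. Down: 8+4=12; 3+6+5=14; 6+1+7=14. No digit repeats within any run.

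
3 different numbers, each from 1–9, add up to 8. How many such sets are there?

3 distinct digits from 1–9 sum between 6 and 24.
Enumerating: {1,2,5}, {1,3,4}.

2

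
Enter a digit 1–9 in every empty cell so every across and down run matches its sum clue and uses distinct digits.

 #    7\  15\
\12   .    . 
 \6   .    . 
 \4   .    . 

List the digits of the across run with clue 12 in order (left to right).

4, 8

4 in 2 cells must be {1,3}; 7 in 3 cells must be {1,2,4}.
The 12 across and the 7 down share only 4, so R1C1 = 4.
R1C2 = 12 − 4 = 8 completes the 12 across.
Given what's placed, R3C1 must be 1 to fit the 4 across and 7 down.
R3C2 = 4 − 1 = 3 completes the 4 across.
R2C1 = 7 − 5 = 2 completes the 7 down.
R2C2 = 6 − 2 = 4 completes the 6 across.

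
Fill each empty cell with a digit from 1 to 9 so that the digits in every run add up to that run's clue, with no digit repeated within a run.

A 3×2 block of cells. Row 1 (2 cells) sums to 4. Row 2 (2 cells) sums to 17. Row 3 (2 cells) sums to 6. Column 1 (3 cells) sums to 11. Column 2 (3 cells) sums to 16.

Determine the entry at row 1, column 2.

4 in 2 cells must be {1,3}; 17 in 2 cells must be {8,9}.
The 17 across and the 11 down share only 8, so (2,1) = 8.
(2,2) = 17 − 8 = 9 completes the 17 across.
Given what's placed, (1,1) must be 1 to fit the 4 across and 11 down.
(1,2) = 4 − 1 = 3 completes the 4 across.
(3,1) = 11 − 9 = 2 completes the 11 down.
(3,2) = 6 − 2 = 4 completes the 6 across.

3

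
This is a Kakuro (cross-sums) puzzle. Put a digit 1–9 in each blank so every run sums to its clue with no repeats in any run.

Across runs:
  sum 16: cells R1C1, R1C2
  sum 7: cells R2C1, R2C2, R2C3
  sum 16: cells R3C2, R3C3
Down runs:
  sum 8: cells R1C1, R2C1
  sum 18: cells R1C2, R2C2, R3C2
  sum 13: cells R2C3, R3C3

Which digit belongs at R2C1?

16 in 2 cells must be {7,9}; 7 in 3 cells must be {1,2,4}.
The 16 across and the 8 down share only 7, so R1C1 = 7.
R1C2 = 16 − 7 = 9 completes the 16 across.
R2C1 = 8 − 7 = 1 completes the 8 down.
R2C3 = 4: the only remaining digit allowed by both the 7 across and the 13 down.
R3C2 = 7: the only remaining digit allowed by both the 16 across and the 18 down.
R3C3 = 16 − 7 = 9 completes the 16 across.
R2C2 = 7 − 5 = 2 completes the 7 across.

1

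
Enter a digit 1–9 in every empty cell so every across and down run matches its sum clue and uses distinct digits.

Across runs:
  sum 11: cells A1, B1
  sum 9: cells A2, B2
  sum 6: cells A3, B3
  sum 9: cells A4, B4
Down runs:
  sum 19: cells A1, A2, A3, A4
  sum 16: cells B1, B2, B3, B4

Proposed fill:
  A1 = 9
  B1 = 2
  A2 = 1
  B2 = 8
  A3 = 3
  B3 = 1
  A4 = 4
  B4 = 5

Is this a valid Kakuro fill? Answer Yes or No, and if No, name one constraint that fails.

No — the across run A3–B3 sums to 4, not 6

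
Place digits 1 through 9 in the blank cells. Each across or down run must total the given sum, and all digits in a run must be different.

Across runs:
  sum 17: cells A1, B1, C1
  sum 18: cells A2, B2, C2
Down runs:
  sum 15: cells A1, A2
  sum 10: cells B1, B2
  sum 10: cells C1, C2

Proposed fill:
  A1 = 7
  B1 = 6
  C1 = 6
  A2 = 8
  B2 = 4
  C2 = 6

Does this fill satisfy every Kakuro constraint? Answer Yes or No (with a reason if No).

No — the across run A1–C1 sums to 19, not 17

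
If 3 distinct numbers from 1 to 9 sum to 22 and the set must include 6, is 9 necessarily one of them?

The only way to make 22 from 3 distinct digits under that restriction is {6,7,9}, which contains 9.

Yes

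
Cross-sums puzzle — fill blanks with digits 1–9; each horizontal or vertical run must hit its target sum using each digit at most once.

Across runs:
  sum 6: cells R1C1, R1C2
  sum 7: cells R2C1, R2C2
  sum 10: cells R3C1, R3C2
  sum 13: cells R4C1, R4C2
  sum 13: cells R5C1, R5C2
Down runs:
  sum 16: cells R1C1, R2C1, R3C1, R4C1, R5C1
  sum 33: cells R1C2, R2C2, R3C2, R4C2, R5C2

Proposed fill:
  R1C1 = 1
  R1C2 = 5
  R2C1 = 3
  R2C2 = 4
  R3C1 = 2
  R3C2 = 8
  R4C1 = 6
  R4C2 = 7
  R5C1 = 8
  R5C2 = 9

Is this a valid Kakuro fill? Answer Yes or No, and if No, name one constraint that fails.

No — the across run R5C1–R5C2 sums to 17, not 13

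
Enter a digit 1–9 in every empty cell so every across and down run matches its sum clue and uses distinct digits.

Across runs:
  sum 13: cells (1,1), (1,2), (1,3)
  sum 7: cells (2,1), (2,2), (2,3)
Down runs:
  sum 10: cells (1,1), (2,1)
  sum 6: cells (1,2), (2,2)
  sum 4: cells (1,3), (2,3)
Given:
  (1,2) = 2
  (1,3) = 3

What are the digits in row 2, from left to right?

2 4 1

7 in 3 cells must be {1,2,4}; 4 in 2 cells must be {1,3}.
(1,1) = 13 − 5 = 8 completes the 13 across.
(2,1) = 10 − 8 = 2 completes the 10 down.
(2,2) = 6 − 2 = 4 completes the 6 down.
(2,3) = 7 − 6 = 1 completes the 7 across.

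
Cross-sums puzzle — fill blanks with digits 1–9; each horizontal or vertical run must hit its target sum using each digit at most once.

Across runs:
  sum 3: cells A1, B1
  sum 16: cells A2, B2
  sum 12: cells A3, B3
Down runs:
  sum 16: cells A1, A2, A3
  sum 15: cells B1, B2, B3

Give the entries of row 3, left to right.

3 in 2 cells must be {1,2}; 16 in 2 cells must be {7,9}.
Nothing is forced directly, so branch on A1, whose candidates are 1 or 2. If A1 = 2: that forces B1 = 1, A2 = 9, after which B2 would have to be in {7} for the 16 across but in {5,6,8,9} for the 15 down — contradiction. So A1 = 1.
B1 = 3 − 1 = 2 completes the 3 across.
Nothing is forced directly, so branch on A2, whose candidates are 7 or 9. If A2 = 9: that forces B2 = 7, after which A3 would have to be in {3,4,5,7,8,9} for the 12 across but in {6} for the 16 down — contradiction. So A2 = 7.
B2 = 16 − 7 = 9 completes the 16 across.
A3 = 16 − 8 = 8 completes the 16 down.
B3 = 12 − 8 = 4 completes the 12 across.

8, 4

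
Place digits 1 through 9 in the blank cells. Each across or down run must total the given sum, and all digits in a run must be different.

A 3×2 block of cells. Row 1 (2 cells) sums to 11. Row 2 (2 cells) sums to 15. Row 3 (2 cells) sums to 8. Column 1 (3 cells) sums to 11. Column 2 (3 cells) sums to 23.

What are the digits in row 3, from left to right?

2, 6

23 in 3 cells must be {6,8,9}.
The 8 across and the 23 down share only 6, so (3,2) = 6.
(3,1) = 8 − 6 = 2 completes the 8 across.
Nothing is forced directly, so branch on (1,2), whose candidates are 8 or 9. If (1,2) = 9: then (1,1) would have to be in {2} for the 11 across but in {1,3,4,5,6,8} for the 11 down — contradiction. So (1,2) = 8.
(1,1) = 11 − 8 = 3 completes the 11 across.
(2,1) = 11 − 5 = 6 completes the 11 down.
(2,2) = 15 − 6 = 9 completes the 15 across.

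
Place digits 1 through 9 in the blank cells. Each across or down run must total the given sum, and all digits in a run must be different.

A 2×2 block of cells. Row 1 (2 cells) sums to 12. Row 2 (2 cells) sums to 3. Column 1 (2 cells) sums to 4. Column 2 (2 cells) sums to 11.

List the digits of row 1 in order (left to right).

3, 9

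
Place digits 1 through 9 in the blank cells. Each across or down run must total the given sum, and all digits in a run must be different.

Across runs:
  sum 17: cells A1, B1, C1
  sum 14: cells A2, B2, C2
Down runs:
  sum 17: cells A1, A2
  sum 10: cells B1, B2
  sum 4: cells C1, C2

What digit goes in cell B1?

17 in 2 cells must be {8,9}; 4 in 2 cells must be {1,3}.
Nothing is forced directly, so branch on A1, whose candidates are 8 or 9. If A1 = 9: that forces A2 = 8, C2 = 1, C1 = 3, after which B2 would have to be in {5} for the 14 across but in {1,2,3,4,6,7,8,9} for the 10 down — contradiction. So A1 = 8.
Given what's placed, C1 must be 3 to fit the 17 across and 4 down.
A2 = 17 − 8 = 9 completes the 17 down.
C2 = 4 − 3 = 1 completes the 4 down.
B1 = 17 − 11 = 6 completes the 17 across.
B2 = 14 − 10 = 4 completes the 14 across.

6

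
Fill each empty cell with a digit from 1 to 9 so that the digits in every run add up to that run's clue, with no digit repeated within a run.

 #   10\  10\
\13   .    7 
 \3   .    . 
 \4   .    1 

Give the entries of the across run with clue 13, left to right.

6 7

3 in 2 cells must be {1,2}; 4 in 2 cells must be {1,3}.
R1C1 = 13 − 7 = 6 completes the 13 across.
Given what's placed, R2C1 must be 1 to fit the 3 across and 10 down.
R2C2 = 3 − 1 = 2 completes the 3 across.
R3C1 = 4 − 1 = 3 completes the 4 across.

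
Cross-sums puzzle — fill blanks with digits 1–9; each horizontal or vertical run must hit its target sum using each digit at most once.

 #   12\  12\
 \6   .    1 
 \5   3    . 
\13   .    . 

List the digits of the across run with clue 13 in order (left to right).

R1C1 = 6 − 1 = 5 completes the 6 across.
R2C2 = 5 − 3 = 2 completes the 5 across.
R3C1 = 12 − 8 = 4 completes the 12 down.
R3C2 = 13 − 4 = 9 completes the 13 across.

4 9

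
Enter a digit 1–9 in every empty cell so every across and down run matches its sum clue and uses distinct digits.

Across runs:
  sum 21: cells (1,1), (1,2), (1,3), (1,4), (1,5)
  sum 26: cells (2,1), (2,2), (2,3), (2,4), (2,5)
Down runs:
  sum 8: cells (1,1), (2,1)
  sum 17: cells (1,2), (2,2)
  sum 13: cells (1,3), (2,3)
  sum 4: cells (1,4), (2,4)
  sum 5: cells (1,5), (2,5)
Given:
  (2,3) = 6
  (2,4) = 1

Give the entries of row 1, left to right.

17 in 2 cells must be {8,9}; 4 in 2 cells must be {1,3}.
(1,3) = 13 − 6 = 7 completes the 13 down.
(1,4) = 4 − 1 = 3 completes the 4 down.
(1,2) = 8: the only remaining digit allowed by both the 21 across and the 17 down.
(2,2) = 17 − 8 = 9 completes the 17 down.
Nothing is forced directly, so branch on (2,5), whose candidates are 2 or 3. If (2,5) = 2: then (1,5) would have to be in {1,2} for the 21 across but in {3} for the 5 down — contradiction. So (2,5) = 3.
(1,5) = 5 − 3 = 2 completes the 5 down.
(2,1) = 26 − 19 = 7 completes the 26 across.
(1,1) = 21 − 20 = 1 completes the 21 across.

1, 8, 7, 3, 2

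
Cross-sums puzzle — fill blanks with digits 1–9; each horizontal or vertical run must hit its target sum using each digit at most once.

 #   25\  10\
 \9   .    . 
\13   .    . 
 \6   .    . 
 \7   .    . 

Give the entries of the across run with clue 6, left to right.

10 in 4 cells must be {1,2,3,4}.
Only 4 fits R2C2 under both its across sum 13 and down sum 10.
R2C1 = 13 − 4 = 9 completes the 13 across.
Nothing is forced directly, so branch on R3C2, whose candidates are 1 or 2. If R3C2 = 2: that forces R3C1 = 4, R4C1 = 5, after which R4C2 would have to be in {2} for the 7 across but in {1,3} for the 10 down — contradiction. So R3C2 = 1.
R3C1 = 6 − 1 = 5 completes the 6 across.

5, 1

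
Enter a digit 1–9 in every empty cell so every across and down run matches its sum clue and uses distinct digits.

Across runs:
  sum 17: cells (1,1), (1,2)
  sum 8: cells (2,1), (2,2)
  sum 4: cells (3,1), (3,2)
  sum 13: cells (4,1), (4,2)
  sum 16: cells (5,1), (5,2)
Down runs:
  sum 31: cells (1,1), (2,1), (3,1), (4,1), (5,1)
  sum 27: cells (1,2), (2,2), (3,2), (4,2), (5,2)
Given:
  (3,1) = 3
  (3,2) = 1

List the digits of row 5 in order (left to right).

9, 7

17 in 2 cells must be {8,9}; 4 in 2 cells must be {1,3}; 16 in 2 cells must be {7,9}.
Nothing is forced directly, so branch on (5,1), whose candidates are 7 or 9. If (5,1) = 7: then (2,1) would have to be in {1,2,3,5,6,7} for the 8 across but in {4,8,9} for the 31 down — contradiction. So (5,1) = 9.
Given what's placed, (1,1) must be 8 to fit the 17 across and 31 down.
(1,2) = 17 − 8 = 9 completes the 17 across.
(5,2) = 16 − 9 = 7 completes the 16 across.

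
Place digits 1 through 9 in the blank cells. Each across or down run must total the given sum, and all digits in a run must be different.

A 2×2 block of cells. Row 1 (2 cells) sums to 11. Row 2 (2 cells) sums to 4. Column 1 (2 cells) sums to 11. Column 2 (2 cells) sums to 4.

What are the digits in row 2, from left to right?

3, 1

4 in 2 cells must be {1,3}.
The 11 across and the 4 down share only 3, so (1,2) = 3.
The 4 across and the 11 down share only 3, so (2,1) = 3.
(2,2) = 4 − 3 = 1 completes the 4 across.
(1,1) = 11 − 3 = 8 completes the 11 across.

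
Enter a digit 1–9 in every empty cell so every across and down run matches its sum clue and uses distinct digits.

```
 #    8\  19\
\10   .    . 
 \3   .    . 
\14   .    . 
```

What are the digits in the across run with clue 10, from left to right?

2, 8

3 in 2 cells must be {1,2}.
The 3 across and the 19 down share only 2, so R2C2 = 2.
The 14 across and the 8 down share only 5, so R3C1 = 5.
R3C2 = 14 − 5 = 9 completes the 14 across.
R1C2 = 19 − 11 = 8 completes the 19 down.
R2C1 = 3 − 2 = 1 completes the 3 across.
R1C1 = 10 − 8 = 2 completes the 10 across.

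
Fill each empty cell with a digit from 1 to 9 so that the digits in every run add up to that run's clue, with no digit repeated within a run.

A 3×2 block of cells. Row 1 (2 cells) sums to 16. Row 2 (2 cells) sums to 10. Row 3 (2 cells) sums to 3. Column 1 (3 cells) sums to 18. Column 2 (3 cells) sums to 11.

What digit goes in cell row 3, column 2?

1

16 in 2 cells must be {7,9}; 3 in 2 cells must be {1,2}.
The 16 across and the 11 down share only 7, so (1,2) = 7.
Given what's placed, (3,2) must be 1 to fit the 3 across and 11 down.
(1,1) = 16 − 7 = 9 completes the 16 across.
(2,2) = 11 − 8 = 3 completes the 11 down.
(3,1) = 3 − 1 = 2 completes the 3 across.
(2,1) = 10 − 3 = 7 completes the 10 across.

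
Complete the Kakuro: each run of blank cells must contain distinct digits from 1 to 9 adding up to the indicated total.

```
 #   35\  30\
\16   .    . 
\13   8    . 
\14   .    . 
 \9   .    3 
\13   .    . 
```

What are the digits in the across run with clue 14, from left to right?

5 9

16 in 2 cells must be {7,9}; 35 in 5 cells must be {5,6,7,8,9}.
R2C2 = 13 − 8 = 5 completes the 13 across.
R4C1 = 9 − 3 = 6 completes the 9 across.
Nothing is forced directly, so branch on R3C2, whose candidates are 6 or 9. If R3C2 = 6: then R3C1 would have to be in {8} for the 14 across but in {5,7,9} for the 35 down — contradiction. So R3C2 = 9.
R1C2 = 7: the only remaining digit allowed by both the 16 across and the 30 down.
R3C1 = 14 − 9 = 5 completes the 14 across.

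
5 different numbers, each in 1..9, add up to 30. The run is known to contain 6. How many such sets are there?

5 distinct digits from 1–9 sum between 15 and 35.
Keeping only sets containing 6.
Enumerating: {2,5,6,8,9}, {3,4,6,8,9}, {3,5,6,7,9}, {4,5,6,7,8}.

4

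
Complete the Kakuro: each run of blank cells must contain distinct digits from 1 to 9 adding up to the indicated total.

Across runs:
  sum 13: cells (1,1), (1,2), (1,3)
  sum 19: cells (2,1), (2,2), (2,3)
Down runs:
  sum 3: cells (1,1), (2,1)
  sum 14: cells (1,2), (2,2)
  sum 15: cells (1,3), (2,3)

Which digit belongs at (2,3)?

3 in 2 cells must be {1,2}.
The 19 across and the 3 down share only 2, so (2,1) = 2.
(1,1) = 3 − 2 = 1 completes the 3 down.
Nothing is forced directly, so branch on (2,2), whose candidates are 8 or 9. If (2,2) = 8: then (1,2) would have to be in {3,4,5,7,8,9} for the 13 across but in {6} for the 14 down — contradiction. So (2,2) = 9.
(1,2) = 14 − 9 = 5 completes the 14 down.
(1,3) = 13 − 6 = 7 completes the 13 across.
(2,3) = 19 − 11 = 8 completes the 19 across.

8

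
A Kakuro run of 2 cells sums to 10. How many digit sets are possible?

4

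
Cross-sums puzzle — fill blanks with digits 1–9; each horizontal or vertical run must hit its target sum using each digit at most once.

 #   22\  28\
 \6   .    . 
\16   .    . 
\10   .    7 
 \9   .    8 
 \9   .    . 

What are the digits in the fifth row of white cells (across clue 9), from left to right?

6 3

16 in 2 cells must be {7,9}.
R2C2 = 9: the only remaining digit allowed by both the 16 across and the 28 down.
R3C1 = 10 − 7 = 3 completes the 10 across.
R4C1 = 9 − 8 = 1 completes the 9 across.
Given what's placed, R1C2 must be 1 to fit the 6 across and 28 down.
R2C1 = 16 − 9 = 7 completes the 16 across.
R5C2 = 28 − 25 = 3 completes the 28 down.
R1C1 = 6 − 1 = 5 completes the 6 across.
R5C1 = 9 − 3 = 6 completes the 9 across.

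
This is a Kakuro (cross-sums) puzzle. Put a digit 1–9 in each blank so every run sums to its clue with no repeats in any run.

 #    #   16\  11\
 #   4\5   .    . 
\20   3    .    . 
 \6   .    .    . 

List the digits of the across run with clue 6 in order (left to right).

6 in 3 cells must be {1,2,3}; 4 in 2 cells must be {1,3}.
R2C3 = 8: the only remaining digit allowed by both the 20 across and the 11 down.
R3C1 = 4 − 3 = 1 completes the 4 down.
Given what's placed, R3C3 must be 2 to fit the 6 across and 11 down.
R1C3 = 11 − 10 = 1 completes the 11 down.
R2C2 = 20 − 11 = 9 completes the 20 across.
R3C2 = 6 − 3 = 3 completes the 6 across.
R1C2 = 5 − 1 = 4 completes the 5 across.

1 3 2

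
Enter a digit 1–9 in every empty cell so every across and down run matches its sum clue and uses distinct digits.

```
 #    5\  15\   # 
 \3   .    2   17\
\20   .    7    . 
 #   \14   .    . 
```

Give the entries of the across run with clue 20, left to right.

4 7 9

3 in 2 cells must be {1,2}; 17 in 2 cells must be {8,9}.
R1C1 = 3 − 2 = 1 completes the 3 across.
R2C1 = 5 − 1 = 4 completes the 5 down.
R2C3 = 20 − 11 = 9 completes the 20 across.
R3C2 = 15 − 9 = 6 completes the 15 down.
R3C3 = 14 − 6 = 8 completes the 14 across.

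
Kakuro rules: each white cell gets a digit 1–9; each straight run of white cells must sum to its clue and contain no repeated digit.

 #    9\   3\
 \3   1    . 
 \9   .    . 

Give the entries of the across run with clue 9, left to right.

3 in 2 cells must be {1,2}.
R1C2 = 3 − 1 = 2 completes the 3 across.
R2C1 = 9 − 1 = 8 completes the 9 down.
R2C2 = 9 − 8 = 1 completes the 9 across.

8 1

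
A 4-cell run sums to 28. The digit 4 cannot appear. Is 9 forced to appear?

Yes

The only way to make 28 from 4 distinct digits under that restriction is {5,6,8,9}, which contains 9.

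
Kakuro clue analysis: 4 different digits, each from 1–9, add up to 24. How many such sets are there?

8

4 distinct digits from 1–9 sum between 10 and 30.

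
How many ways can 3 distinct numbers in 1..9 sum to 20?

3 distinct digits from 1–9 sum between 6 and 24.
Enumerating: {3,8,9}, {4,7,9}, {5,6,9}, {5,7,8}.

4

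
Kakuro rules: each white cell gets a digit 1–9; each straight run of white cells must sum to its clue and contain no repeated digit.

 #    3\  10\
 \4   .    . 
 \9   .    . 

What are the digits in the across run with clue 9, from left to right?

2, 7

4 in 2 cells must be {1,3}; 3 in 2 cells must be {1,2}.
The 4 across and the 3 down share only 1, so R1C1 = 1.
R1C2 = 4 − 1 = 3 completes the 4 across.
R2C1 = 3 − 1 = 2 completes the 3 down.
R2C2 = 9 − 2 = 7 completes the 9 across.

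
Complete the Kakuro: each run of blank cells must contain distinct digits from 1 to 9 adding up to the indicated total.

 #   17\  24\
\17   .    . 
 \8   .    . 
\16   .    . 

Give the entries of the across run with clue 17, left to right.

9, 8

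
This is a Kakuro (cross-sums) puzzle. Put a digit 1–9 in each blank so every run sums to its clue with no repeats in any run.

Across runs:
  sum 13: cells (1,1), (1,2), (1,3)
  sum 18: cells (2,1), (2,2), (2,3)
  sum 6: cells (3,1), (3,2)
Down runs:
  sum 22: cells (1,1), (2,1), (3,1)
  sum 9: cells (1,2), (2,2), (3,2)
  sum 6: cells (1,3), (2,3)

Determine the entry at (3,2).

1

Only 5 fits (3,1) under both its across sum 6 and down sum 22.
(3,2) = 6 − 5 = 1 completes the 6 across.
Nothing is forced directly, so branch on (1,1), whose candidates are 8 or 9. If (1,1) = 9: that forces (1,2) = 3, (1,3) = 1, (2,1) = 8, after which (2,2) would have to be in {1,3,4,6,7,9} for the 18 across but in {5} for the 9 down — contradiction. So (1,1) = 8.
(2,1) = 22 − 13 = 9 completes the 22 down.
No cell is forced outright now. (1,2) can only be 2 or 3 (the digits allowed by both its 13 across and its 9 down). If (1,2) = 2: then (1,3) would have to be in {3} for the 13 across but in {1,2,4,5} for the 6 down — contradiction. So (1,2) = 3.
(1,3) = 13 − 11 = 2 completes the 13 across.
(2,2) = 9 − 4 = 5 completes the 9 down.
(2,3) = 18 − 14 = 4 completes the 18 across.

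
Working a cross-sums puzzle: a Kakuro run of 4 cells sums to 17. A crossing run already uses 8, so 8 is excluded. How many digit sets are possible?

4 distinct digits from 1–9 sum between 10 and 30.
Dropping sets that contain 8.
Enumerating: {1,2,5,9}, {1,3,4,9}, {1,3,6,7}, {1,4,5,7}, {2,3,5,7}, {2,4,5,6}.

6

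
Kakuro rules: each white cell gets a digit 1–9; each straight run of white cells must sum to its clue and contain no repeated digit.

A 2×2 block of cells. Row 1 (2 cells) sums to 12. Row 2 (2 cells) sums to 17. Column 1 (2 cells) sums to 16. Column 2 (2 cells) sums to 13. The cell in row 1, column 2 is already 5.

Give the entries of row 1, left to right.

7 5

17 in 2 cells must be {8,9}; 16 in 2 cells must be {7,9}.
(1,1) = 12 − 5 = 7 completes the 12 across.
(2,1) = 16 − 7 = 9 completes the 16 down.
(2,2) = 17 − 9 = 8 completes the 17 across.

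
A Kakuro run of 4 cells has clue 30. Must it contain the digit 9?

Yes

The only way to make 30 from 4 distinct digits is {6,7,8,9}, which contains 9.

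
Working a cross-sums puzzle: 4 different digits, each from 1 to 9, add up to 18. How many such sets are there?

11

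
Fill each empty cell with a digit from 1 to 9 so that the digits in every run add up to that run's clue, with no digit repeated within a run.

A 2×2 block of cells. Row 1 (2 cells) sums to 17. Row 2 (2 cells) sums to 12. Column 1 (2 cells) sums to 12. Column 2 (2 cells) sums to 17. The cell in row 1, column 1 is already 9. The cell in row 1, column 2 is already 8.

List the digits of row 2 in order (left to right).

17 in 2 cells must be {8,9}.
(2,1) = 12 − 9 = 3 completes the 12 down.
(2,2) = 12 − 3 = 9 completes the 12 across.

3 9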